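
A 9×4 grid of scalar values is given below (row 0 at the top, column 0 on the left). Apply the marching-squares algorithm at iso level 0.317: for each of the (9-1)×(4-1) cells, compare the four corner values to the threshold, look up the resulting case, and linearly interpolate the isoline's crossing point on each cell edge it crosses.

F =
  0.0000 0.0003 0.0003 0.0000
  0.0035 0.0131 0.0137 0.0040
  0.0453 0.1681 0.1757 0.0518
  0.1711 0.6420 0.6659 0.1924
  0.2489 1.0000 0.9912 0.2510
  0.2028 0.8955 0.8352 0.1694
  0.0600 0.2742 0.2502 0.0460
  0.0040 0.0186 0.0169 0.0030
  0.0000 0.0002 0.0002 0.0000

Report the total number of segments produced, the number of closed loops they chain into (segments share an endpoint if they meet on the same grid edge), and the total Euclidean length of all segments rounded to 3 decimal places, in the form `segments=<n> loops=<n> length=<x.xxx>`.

cell (2,0): code 0100 → (2.314,1.000)–(3.000,0.310)
cell (2,1): code 1100 → (2.288,2.000)–(2.314,1.000)
cell (2,2): code 1000 → (3.000,2.737)–(2.288,2.000)
cell (3,0): code 0110 → (3.000,0.310)–(4.000,0.091)
cell (3,2): code 1001 → (4.000,2.911)–(3.000,2.737)
cell (4,0): code 0110 → (4.000,0.091)–(5.000,0.165)
cell (4,2): code 1001 → (5.000,2.778)–(4.000,2.911)
cell (5,0): code 0010 → (5.000,0.165)–(5.931,1.000)
cell (5,1): code 0011 → (5.931,1.000)–(5.886,2.000)
cell (5,2): code 0001 → (5.886,2.000)–(5.000,2.778)
total: 10 segments, chained into 1 closed loop(s), length Σ = 10.478978

segments=10 loops=1 length=10.479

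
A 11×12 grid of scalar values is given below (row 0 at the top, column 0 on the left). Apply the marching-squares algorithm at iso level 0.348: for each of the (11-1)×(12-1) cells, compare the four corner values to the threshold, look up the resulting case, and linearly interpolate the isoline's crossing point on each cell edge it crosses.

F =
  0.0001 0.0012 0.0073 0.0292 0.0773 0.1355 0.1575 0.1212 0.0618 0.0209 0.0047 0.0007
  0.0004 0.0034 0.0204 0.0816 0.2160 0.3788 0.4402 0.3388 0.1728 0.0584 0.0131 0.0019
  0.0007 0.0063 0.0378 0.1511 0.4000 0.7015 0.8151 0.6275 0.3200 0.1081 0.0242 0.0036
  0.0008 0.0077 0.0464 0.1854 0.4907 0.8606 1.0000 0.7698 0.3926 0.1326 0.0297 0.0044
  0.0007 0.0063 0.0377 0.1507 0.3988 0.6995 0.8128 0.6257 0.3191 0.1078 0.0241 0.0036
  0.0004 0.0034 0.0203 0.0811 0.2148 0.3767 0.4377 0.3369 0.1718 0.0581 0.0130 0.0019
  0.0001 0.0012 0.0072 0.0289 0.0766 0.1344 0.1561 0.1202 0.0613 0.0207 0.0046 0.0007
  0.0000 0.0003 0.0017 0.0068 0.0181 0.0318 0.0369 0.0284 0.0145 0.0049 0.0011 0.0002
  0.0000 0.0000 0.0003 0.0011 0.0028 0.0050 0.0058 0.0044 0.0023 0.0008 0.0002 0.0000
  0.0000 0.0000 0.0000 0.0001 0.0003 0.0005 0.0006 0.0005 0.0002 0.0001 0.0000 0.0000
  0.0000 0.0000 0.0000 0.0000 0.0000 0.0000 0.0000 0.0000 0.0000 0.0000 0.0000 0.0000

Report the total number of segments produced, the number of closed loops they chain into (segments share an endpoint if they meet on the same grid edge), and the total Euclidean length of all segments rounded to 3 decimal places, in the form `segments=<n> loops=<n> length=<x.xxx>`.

cell (0,4): code 0100 → (0.873,5.000)–(1.000,4.811)
cell (0,5): code 1100 → (0.674,6.000)–(0.873,5.000)
cell (0,6): code 1000 → (1.000,6.909)–(0.674,6.000)
cell (1,3): code 0100 → (1.717,4.000)–(2.000,3.791)
cell (1,4): code 1110 → (1.000,4.811)–(1.717,4.000)
cell (1,6): code 1101 → (1.032,7.000)–(1.000,6.909)
cell (1,7): code 1000 → (2.000,7.909)–(1.032,7.000)
cell (2,3): code 0110 → (2.000,3.791)–(3.000,3.533)
cell (2,7): code 1101 → (2.386,8.000)–(2.000,7.909)
cell (2,8): code 1000 → (3.000,8.172)–(2.386,8.000)
cell (3,3): code 0110 → (3.000,3.533)–(4.000,3.795)
cell (3,7): code 1011 → (4.000,7.906)–(3.607,8.000)
cell (3,8): code 0001 → (3.607,8.000)–(3.000,8.172)
cell (4,3): code 0010 → (4.000,3.795)–(4.276,4.000)
cell (4,4): code 0111 → (4.276,4.000)–(5.000,4.823)
cell (4,6): code 1011 → (5.000,6.890)–(4.962,7.000)
cell (4,7): code 0001 → (4.962,7.000)–(4.000,7.906)
cell (5,4): code 0010 → (5.000,4.823)–(5.118,5.000)
cell (5,5): code 0011 → (5.118,5.000)–(5.319,6.000)
cell (5,6): code 0001 → (5.319,6.000)–(5.000,6.890)
total: 20 segments, chained into 1 closed loop(s), length Σ = 14.262741

segments=20 loops=1 length=14.263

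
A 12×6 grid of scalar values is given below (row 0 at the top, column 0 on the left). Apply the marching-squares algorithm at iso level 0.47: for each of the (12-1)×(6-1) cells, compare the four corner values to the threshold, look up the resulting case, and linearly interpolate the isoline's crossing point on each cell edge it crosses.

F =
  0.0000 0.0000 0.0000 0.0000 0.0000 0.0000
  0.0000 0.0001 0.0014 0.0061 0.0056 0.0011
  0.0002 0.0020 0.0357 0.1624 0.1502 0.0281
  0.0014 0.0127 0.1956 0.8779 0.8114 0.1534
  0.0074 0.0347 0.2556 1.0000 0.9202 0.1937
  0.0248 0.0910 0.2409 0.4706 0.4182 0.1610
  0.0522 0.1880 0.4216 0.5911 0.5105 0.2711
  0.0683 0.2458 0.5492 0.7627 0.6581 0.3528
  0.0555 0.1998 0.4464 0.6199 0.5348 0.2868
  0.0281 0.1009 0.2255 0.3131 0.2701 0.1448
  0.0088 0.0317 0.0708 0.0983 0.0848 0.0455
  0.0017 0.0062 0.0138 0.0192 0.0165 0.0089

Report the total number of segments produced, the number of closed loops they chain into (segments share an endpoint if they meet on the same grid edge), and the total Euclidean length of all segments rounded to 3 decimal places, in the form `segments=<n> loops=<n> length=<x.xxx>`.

segments=20 loops=1 length=17.480

cell (2,2): code 0100 → (2.430,3.000)–(3.000,2.402)
cell (2,3): code 1100 → (2.484,4.000)–(2.430,3.000)
cell (2,4): code 1000 → (3.000,4.519)–(2.484,4.000)
cell (3,2): code 0110 → (3.000,2.402)–(4.000,2.288)
cell (3,4): code 1001 → (4.000,4.620)–(3.000,4.519)
cell (4,2): code 0110 → (4.000,2.288)–(5.000,2.997)
cell (4,3): code 1011 → (5.000,3.011)–(4.897,4.000)
cell (4,4): code 0001 → (4.897,4.000)–(4.000,4.620)
cell (5,2): code 0110 → (5.000,2.997)–(6.000,2.286)
cell (5,3): code 1101 → (5.561,4.000)–(5.000,3.011)
cell (5,4): code 1000 → (6.000,4.169)–(5.561,4.000)
cell (6,1): code 0100 → (6.379,2.000)–(7.000,1.739)
cell (6,2): code 1110 → (6.000,2.286)–(6.379,2.000)
cell (6,4): code 1001 → (7.000,4.616)–(6.000,4.169)
cell (7,1): code 0010 → (7.000,1.739)–(7.770,2.000)
cell (7,2): code 0111 → (7.770,2.000)–(8.000,2.136)
cell (7,4): code 1001 → (8.000,4.261)–(7.000,4.616)
cell (8,2): code 0010 → (8.000,2.136)–(8.489,3.000)
cell (8,3): code 0011 → (8.489,3.000)–(8.245,4.000)
cell (8,4): code 0001 → (8.245,4.000)–(8.000,4.261)
total: 20 segments, chained into 1 closed loop(s), length Σ = 17.480369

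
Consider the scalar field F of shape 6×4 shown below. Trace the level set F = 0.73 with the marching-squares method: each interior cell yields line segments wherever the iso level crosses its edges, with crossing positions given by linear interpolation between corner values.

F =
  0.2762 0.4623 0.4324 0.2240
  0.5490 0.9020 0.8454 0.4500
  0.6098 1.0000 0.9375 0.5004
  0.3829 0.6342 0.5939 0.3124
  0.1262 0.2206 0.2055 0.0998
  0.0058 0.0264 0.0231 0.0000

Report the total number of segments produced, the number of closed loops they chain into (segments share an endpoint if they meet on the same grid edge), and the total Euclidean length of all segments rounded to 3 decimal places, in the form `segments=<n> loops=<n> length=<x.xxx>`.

segments=8 loops=1 length=6.861

cell (0,0): code 0100 → (0.609,1.000)–(1.000,0.513)
cell (0,1): code 1100 → (0.721,2.000)–(0.609,1.000)
cell (0,2): code 1000 → (1.000,2.292)–(0.721,2.000)
cell (1,0): code 0110 → (1.000,0.513)–(2.000,0.308)
cell (1,2): code 1001 → (2.000,2.475)–(1.000,2.292)
cell (2,0): code 0010 → (2.000,0.308)–(2.738,1.000)
cell (2,1): code 0011 → (2.738,1.000)–(2.604,2.000)
cell (2,2): code 0001 → (2.604,2.000)–(2.000,2.475)
total: 8 segments, chained into 1 closed loop(s), length Σ = 6.861286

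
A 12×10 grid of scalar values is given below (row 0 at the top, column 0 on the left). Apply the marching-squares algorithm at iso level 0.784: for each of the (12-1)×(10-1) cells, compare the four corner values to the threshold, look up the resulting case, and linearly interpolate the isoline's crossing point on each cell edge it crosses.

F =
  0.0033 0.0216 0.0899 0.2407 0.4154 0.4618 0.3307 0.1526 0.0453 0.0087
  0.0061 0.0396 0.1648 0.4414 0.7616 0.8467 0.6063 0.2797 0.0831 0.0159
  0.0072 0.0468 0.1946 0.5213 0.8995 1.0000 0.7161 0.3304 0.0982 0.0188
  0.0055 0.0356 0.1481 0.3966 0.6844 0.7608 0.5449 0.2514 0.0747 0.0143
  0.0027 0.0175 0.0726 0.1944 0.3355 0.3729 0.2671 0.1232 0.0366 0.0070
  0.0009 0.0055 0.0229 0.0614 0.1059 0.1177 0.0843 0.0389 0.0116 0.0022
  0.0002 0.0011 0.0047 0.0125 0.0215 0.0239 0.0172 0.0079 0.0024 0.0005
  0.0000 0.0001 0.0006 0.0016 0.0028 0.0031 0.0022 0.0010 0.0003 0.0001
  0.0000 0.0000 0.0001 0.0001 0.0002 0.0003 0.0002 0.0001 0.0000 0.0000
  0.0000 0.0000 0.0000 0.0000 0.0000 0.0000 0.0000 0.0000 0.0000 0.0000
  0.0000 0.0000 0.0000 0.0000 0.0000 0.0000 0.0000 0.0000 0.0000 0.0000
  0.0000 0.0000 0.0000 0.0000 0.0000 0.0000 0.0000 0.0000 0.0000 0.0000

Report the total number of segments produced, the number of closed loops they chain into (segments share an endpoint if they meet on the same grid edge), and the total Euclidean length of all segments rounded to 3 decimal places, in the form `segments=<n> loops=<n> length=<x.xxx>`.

cell (0,4): code 0100 → (0.837,5.000)–(1.000,4.263)
cell (0,5): code 1000 → (1.000,5.261)–(0.837,5.000)
cell (1,3): code 0100 → (1.162,4.000)–(2.000,3.695)
cell (1,4): code 1110 → (1.000,4.263)–(1.162,4.000)
cell (1,5): code 1001 → (2.000,5.761)–(1.000,5.261)
cell (2,3): code 0010 → (2.000,3.695)–(2.537,4.000)
cell (2,4): code 0011 → (2.537,4.000)–(2.903,5.000)
cell (2,5): code 0001 → (2.903,5.000)–(2.000,5.761)
total: 8 segments, chained into 1 closed loop(s), length Σ = 6.244354

segments=8 loops=1 length=6.244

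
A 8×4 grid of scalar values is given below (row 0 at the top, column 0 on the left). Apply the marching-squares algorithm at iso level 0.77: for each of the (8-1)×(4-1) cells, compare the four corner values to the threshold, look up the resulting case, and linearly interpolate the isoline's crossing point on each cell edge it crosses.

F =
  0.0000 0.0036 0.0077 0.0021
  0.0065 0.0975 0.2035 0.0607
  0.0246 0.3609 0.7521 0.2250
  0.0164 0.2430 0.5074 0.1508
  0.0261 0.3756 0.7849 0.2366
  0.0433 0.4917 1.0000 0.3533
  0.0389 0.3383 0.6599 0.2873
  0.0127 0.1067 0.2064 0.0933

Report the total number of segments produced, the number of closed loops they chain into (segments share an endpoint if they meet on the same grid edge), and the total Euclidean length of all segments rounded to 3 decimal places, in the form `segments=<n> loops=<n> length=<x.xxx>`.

segments=6 loops=1 length=3.839

cell (3,1): code 0100 → (3.946,2.000)–(4.000,1.964)
cell (3,2): code 1000 → (4.000,2.027)–(3.946,2.000)
cell (4,1): code 0110 → (4.000,1.964)–(5.000,1.548)
cell (4,2): code 1001 → (5.000,2.356)–(4.000,2.027)
cell (5,1): code 0010 → (5.000,1.548)–(5.676,2.000)
cell (5,2): code 0001 → (5.676,2.000)–(5.000,2.356)
total: 6 segments, chained into 1 closed loop(s), length Σ = 3.838504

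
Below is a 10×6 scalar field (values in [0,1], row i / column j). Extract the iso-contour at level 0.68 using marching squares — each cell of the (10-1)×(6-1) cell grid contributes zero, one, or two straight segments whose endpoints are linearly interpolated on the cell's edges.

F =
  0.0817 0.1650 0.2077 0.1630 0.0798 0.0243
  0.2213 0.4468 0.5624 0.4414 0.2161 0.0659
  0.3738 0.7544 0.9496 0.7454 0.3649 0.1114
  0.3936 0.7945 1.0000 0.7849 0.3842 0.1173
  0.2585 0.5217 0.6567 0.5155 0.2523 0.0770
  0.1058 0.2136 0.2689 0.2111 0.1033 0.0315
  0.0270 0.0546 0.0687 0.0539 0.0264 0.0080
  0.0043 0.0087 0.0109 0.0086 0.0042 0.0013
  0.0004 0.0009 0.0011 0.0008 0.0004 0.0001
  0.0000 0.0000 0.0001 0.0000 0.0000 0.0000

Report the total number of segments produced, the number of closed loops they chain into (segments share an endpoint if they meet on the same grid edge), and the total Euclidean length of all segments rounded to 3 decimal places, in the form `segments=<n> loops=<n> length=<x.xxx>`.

cell (1,0): code 0100 → (1.758,1.000)–(2.000,0.805)
cell (1,1): code 1100 → (1.304,2.000)–(1.758,1.000)
cell (1,2): code 1100 → (1.785,3.000)–(1.304,2.000)
cell (1,3): code 1000 → (2.000,3.172)–(1.785,3.000)
cell (2,0): code 0110 → (2.000,0.805)–(3.000,0.714)
cell (2,3): code 1001 → (3.000,3.262)–(2.000,3.172)
cell (3,0): code 0010 → (3.000,0.714)–(3.420,1.000)
cell (3,1): code 0011 → (3.420,1.000)–(3.932,2.000)
cell (3,2): code 0011 → (3.932,2.000)–(3.389,3.000)
cell (3,3): code 0001 → (3.389,3.000)–(3.000,3.262)
total: 10 segments, chained into 1 closed loop(s), length Σ = 8.040889

segments=10 loops=1 length=8.041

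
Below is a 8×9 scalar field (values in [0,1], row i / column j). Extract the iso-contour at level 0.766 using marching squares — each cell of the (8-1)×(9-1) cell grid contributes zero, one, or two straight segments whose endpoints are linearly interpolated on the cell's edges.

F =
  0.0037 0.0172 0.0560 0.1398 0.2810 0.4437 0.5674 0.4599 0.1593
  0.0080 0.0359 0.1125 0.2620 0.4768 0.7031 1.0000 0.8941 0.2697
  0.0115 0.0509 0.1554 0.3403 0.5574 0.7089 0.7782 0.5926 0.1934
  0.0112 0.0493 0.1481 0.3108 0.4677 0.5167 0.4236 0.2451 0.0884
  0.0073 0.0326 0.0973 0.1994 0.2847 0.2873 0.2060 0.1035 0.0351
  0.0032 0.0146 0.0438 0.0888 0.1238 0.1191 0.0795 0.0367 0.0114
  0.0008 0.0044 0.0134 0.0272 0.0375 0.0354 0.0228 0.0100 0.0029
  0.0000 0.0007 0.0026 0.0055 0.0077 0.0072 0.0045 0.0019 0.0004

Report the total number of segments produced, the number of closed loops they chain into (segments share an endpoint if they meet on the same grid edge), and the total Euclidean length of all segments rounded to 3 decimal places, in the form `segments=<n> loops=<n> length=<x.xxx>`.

segments=8 loops=1 length=5.340

cell (0,5): code 0100 → (0.459,6.000)–(1.000,5.212)
cell (0,6): code 1100 → (0.705,7.000)–(0.459,6.000)
cell (0,7): code 1000 → (1.000,7.205)–(0.705,7.000)
cell (1,5): code 0110 → (1.000,5.212)–(2.000,5.824)
cell (1,6): code 1011 → (2.000,6.066)–(1.425,7.000)
cell (1,7): code 0001 → (1.425,7.000)–(1.000,7.205)
cell (2,5): code 0010 → (2.000,5.824)–(2.034,6.000)
cell (2,6): code 0001 → (2.034,6.000)–(2.000,6.066)
total: 8 segments, chained into 1 closed loop(s), length Σ = 5.339983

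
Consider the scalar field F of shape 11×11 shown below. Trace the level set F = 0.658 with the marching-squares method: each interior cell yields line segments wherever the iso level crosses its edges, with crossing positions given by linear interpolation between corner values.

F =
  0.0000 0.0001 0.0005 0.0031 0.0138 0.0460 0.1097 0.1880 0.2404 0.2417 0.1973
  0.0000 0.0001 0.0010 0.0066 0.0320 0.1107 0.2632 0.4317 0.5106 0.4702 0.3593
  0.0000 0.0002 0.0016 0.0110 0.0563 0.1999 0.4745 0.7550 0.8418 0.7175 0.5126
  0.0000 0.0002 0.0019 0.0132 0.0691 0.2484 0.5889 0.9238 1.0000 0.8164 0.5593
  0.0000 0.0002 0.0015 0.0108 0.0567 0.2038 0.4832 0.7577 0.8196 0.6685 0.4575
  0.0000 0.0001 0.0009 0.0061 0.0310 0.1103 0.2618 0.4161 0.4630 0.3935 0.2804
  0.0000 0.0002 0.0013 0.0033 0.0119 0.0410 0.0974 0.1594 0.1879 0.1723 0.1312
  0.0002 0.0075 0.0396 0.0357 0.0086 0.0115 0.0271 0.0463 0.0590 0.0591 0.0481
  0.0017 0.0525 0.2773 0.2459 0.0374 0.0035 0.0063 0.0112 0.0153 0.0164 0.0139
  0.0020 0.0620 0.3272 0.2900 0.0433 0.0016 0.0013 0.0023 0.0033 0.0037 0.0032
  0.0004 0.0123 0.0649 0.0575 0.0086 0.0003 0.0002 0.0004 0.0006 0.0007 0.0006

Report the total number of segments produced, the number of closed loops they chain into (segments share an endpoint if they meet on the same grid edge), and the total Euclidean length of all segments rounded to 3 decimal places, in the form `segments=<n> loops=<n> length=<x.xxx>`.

segments=12 loops=1 length=9.925

cell (1,6): code 0100 → (1.700,7.000)–(2.000,6.654)
cell (1,7): code 1100 → (1.445,8.000)–(1.700,7.000)
cell (1,8): code 1100 → (1.759,9.000)–(1.445,8.000)
cell (1,9): code 1000 → (2.000,9.290)–(1.759,9.000)
cell (2,6): code 0110 → (2.000,6.654)–(3.000,6.206)
cell (2,9): code 1001 → (3.000,9.616)–(2.000,9.290)
cell (3,6): code 0110 → (3.000,6.206)–(4.000,6.637)
cell (3,9): code 1001 → (4.000,9.050)–(3.000,9.616)
cell (4,6): code 0010 → (4.000,6.637)–(4.292,7.000)
cell (4,7): code 0011 → (4.292,7.000)–(4.453,8.000)
cell (4,8): code 0011 → (4.453,8.000)–(4.038,9.000)
cell (4,9): code 0001 → (4.038,9.000)–(4.000,9.050)
total: 12 segments, chained into 1 closed loop(s), length Σ = 9.924807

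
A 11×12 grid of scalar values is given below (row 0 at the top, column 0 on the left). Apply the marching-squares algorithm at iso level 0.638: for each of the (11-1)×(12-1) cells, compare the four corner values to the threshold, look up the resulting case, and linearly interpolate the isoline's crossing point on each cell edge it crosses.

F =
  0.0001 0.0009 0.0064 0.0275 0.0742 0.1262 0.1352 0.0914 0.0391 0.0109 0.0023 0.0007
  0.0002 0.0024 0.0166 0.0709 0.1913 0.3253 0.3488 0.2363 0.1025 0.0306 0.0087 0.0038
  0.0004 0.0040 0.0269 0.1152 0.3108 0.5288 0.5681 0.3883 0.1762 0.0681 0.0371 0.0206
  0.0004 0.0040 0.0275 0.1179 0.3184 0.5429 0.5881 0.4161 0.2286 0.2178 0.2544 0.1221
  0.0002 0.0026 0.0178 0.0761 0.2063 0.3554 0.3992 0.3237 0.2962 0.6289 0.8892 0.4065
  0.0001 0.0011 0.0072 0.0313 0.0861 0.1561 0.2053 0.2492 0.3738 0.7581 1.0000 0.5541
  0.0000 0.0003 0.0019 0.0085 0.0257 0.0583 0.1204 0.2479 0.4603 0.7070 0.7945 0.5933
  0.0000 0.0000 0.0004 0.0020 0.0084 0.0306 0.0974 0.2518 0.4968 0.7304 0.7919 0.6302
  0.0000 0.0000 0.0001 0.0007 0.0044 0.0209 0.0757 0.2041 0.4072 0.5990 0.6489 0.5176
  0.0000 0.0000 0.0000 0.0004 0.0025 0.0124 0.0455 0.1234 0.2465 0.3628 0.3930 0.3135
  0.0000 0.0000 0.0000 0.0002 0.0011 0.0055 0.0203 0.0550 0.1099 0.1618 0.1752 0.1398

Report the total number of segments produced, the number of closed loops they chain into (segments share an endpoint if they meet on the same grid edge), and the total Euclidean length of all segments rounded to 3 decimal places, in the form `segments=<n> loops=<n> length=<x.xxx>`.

segments=14 loops=1 length=11.104

cell (3,9): code 0100 → (3.604,10.000)–(4.000,9.035)
cell (3,10): code 1000 → (4.000,10.520)–(3.604,10.000)
cell (4,8): code 0100 → (4.070,9.000)–(5.000,8.687)
cell (4,9): code 1110 → (4.000,9.035)–(4.070,9.000)
cell (4,10): code 1001 → (5.000,10.812)–(4.000,10.520)
cell (5,8): code 0110 → (5.000,8.687)–(6.000,8.720)
cell (5,10): code 1001 → (6.000,10.778)–(5.000,10.812)
cell (6,8): code 0110 → (6.000,8.720)–(7.000,8.604)
cell (6,10): code 1001 → (7.000,10.952)–(6.000,10.778)
cell (7,8): code 0010 → (7.000,8.604)–(7.703,9.000)
cell (7,9): code 0111 → (7.703,9.000)–(8.000,9.782)
cell (7,10): code 1001 → (8.000,10.083)–(7.000,10.952)
cell (8,9): code 0010 → (8.000,9.782)–(8.043,10.000)
cell (8,10): code 0001 → (8.043,10.000)–(8.000,10.083)
total: 14 segments, chained into 1 closed loop(s), length Σ = 11.103885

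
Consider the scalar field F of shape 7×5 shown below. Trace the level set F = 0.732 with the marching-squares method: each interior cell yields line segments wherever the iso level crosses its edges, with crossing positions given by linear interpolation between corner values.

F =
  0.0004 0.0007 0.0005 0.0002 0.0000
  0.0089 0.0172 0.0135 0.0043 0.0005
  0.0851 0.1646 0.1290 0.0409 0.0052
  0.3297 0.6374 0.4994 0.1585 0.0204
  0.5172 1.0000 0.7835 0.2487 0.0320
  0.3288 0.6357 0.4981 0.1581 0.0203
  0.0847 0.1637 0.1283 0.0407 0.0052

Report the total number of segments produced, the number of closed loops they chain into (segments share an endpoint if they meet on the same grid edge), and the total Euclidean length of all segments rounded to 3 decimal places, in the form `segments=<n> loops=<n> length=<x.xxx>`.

cell (3,0): code 0100 → (3.261,1.000)–(4.000,0.445)
cell (3,1): code 1100 → (3.819,2.000)–(3.261,1.000)
cell (3,2): code 1000 → (4.000,2.096)–(3.819,2.000)
cell (4,0): code 0010 → (4.000,0.445)–(4.736,1.000)
cell (4,1): code 0011 → (4.736,1.000)–(4.180,2.000)
cell (4,2): code 0001 → (4.180,2.000)–(4.000,2.096)
total: 6 segments, chained into 1 closed loop(s), length Σ = 4.544587

segments=6 loops=1 length=4.545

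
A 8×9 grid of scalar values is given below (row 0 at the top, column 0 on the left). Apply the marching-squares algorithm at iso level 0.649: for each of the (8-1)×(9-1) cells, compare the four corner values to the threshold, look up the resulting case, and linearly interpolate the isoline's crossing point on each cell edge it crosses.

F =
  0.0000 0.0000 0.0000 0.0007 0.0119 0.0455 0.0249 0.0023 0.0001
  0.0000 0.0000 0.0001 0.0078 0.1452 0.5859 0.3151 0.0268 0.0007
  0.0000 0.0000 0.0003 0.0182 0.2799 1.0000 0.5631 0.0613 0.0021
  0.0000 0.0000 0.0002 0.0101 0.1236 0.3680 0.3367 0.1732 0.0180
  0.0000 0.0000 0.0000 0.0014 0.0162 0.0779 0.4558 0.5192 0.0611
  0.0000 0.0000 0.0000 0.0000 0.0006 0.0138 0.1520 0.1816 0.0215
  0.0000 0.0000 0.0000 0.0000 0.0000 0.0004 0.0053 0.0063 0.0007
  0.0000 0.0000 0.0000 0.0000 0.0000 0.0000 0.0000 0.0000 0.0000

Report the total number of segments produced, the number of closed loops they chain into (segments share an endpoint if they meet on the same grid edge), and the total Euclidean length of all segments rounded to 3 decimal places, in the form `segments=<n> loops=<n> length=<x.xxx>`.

segments=4 loops=1 length=3.861

cell (1,4): code 0100 → (1.152,5.000)–(2.000,4.513)
cell (1,5): code 1000 → (2.000,5.803)–(1.152,5.000)
cell (2,4): code 0010 → (2.000,4.513)–(2.555,5.000)
cell (2,5): code 0001 → (2.555,5.000)–(2.000,5.803)
total: 4 segments, chained into 1 closed loop(s), length Σ = 3.861248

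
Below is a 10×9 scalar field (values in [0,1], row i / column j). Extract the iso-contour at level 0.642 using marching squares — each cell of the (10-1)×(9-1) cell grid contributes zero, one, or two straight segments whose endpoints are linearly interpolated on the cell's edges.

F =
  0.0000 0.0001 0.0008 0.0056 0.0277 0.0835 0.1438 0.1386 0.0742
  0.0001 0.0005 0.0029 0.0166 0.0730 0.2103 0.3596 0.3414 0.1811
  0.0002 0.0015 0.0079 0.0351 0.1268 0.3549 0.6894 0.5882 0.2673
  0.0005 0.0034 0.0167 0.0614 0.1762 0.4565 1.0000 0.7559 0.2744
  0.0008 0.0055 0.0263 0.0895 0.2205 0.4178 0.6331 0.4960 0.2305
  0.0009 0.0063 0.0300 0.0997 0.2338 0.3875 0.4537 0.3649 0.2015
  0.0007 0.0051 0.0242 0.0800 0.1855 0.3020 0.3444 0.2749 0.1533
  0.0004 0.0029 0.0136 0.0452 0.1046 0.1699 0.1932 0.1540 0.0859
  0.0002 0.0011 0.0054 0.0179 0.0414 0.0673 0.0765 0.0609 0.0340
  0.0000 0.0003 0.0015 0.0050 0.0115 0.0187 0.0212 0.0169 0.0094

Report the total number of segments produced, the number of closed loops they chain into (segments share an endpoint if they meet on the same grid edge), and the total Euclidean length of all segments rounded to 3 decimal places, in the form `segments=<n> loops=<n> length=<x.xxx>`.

cell (1,5): code 0100 → (1.856,6.000)–(2.000,5.858)
cell (1,6): code 1000 → (2.000,6.468)–(1.856,6.000)
cell (2,5): code 0110 → (2.000,5.858)–(3.000,5.341)
cell (2,6): code 1101 → (2.321,7.000)–(2.000,6.468)
cell (2,7): code 1000 → (3.000,7.237)–(2.321,7.000)
cell (3,5): code 0010 → (3.000,5.341)–(3.976,6.000)
cell (3,6): code 0011 → (3.976,6.000)–(3.438,7.000)
cell (3,7): code 0001 → (3.438,7.000)–(3.000,7.237)
total: 8 segments, chained into 1 closed loop(s), length Σ = 5.968200

segments=8 loops=1 length=5.968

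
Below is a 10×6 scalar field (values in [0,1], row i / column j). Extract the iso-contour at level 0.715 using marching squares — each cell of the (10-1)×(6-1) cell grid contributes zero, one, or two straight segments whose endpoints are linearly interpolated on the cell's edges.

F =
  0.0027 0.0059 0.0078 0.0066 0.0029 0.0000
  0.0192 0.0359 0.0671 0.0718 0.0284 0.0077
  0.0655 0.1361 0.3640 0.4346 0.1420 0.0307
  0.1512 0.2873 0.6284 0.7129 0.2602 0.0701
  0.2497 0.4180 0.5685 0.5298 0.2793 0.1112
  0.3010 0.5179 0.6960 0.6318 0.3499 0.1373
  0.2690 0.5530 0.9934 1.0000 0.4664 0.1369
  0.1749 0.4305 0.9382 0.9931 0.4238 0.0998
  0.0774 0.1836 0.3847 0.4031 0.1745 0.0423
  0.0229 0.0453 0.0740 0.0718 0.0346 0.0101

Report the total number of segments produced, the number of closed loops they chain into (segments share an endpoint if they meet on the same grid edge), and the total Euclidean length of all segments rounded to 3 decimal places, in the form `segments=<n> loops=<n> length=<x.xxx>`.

segments=8 loops=1 length=7.380

cell (5,1): code 0100 → (5.064,2.000)–(6.000,1.368)
cell (5,2): code 1100 → (5.226,3.000)–(5.064,2.000)
cell (5,3): code 1000 → (6.000,3.534)–(5.226,3.000)
cell (6,1): code 0110 → (6.000,1.368)–(7.000,1.560)
cell (6,3): code 1001 → (7.000,3.488)–(6.000,3.534)
cell (7,1): code 0010 → (7.000,1.560)–(7.403,2.000)
cell (7,2): code 0011 → (7.403,2.000)–(7.471,3.000)
cell (7,3): code 0001 → (7.471,3.000)–(7.000,3.488)
total: 8 segments, chained into 1 closed loop(s), length Σ = 7.380152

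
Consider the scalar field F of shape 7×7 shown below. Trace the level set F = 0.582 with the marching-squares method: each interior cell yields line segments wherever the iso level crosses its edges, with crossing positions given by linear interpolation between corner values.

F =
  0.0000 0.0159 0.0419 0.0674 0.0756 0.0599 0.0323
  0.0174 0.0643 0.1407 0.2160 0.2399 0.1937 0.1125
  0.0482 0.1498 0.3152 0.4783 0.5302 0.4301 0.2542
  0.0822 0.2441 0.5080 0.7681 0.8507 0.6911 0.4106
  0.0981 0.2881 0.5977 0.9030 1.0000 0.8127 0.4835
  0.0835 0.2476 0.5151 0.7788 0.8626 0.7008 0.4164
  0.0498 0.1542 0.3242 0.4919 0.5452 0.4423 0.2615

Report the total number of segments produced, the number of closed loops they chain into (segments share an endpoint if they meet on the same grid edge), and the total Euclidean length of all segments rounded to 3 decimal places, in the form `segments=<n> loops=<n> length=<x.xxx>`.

cell (2,2): code 0100 → (2.358,3.000)–(3.000,2.285)
cell (2,3): code 1100 → (2.162,4.000)–(2.358,3.000)
cell (2,4): code 1100 → (2.582,5.000)–(2.162,4.000)
cell (2,5): code 1000 → (3.000,5.389)–(2.582,5.000)
cell (3,1): code 0100 → (3.825,2.000)–(4.000,1.949)
cell (3,2): code 1110 → (3.000,2.285)–(3.825,2.000)
cell (3,5): code 1001 → (4.000,5.701)–(3.000,5.389)
cell (4,1): code 0010 → (4.000,1.949)–(4.190,2.000)
cell (4,2): code 0111 → (4.190,2.000)–(5.000,2.254)
cell (4,5): code 1001 → (5.000,5.418)–(4.000,5.701)
cell (5,2): code 0010 → (5.000,2.254)–(5.686,3.000)
cell (5,3): code 0011 → (5.686,3.000)–(5.884,4.000)
cell (5,4): code 0011 → (5.884,4.000)–(5.460,5.000)
cell (5,5): code 0001 → (5.460,5.000)–(5.000,5.418)
total: 14 segments, chained into 1 closed loop(s), length Σ = 11.563834

segments=14 loops=1 length=11.564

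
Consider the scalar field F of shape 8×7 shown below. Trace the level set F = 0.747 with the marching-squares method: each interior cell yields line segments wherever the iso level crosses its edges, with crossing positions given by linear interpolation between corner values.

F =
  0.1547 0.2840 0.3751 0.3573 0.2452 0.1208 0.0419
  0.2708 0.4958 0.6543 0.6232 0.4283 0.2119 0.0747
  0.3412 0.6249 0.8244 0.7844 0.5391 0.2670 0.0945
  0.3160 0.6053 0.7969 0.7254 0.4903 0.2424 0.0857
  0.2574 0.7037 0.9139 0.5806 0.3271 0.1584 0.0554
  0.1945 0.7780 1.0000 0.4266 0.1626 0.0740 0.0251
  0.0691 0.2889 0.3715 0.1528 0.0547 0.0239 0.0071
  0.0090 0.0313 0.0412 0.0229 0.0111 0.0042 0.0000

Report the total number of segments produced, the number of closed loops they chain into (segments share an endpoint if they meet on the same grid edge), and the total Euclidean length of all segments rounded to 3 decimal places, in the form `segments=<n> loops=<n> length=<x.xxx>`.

segments=14 loops=1 length=9.964

cell (1,1): code 0100 → (1.545,2.000)–(2.000,1.612)
cell (1,2): code 1100 → (1.768,3.000)–(1.545,2.000)
cell (1,3): code 1000 → (2.000,3.152)–(1.768,3.000)
cell (2,1): code 0110 → (2.000,1.612)–(3.000,1.740)
cell (2,2): code 1011 → (3.000,2.698)–(2.634,3.000)
cell (2,3): code 0001 → (2.634,3.000)–(2.000,3.152)
cell (3,1): code 0110 → (3.000,1.740)–(4.000,1.206)
cell (3,2): code 1001 → (4.000,2.501)–(3.000,2.698)
cell (4,0): code 0100 → (4.583,1.000)–(5.000,0.947)
cell (4,1): code 1110 → (4.000,1.206)–(4.583,1.000)
cell (4,2): code 1001 → (5.000,2.441)–(4.000,2.501)
cell (5,0): code 0010 → (5.000,0.947)–(5.063,1.000)
cell (5,1): code 0011 → (5.063,1.000)–(5.403,2.000)
cell (5,2): code 0001 → (5.403,2.000)–(5.000,2.441)
total: 14 segments, chained into 1 closed loop(s), length Σ = 9.963973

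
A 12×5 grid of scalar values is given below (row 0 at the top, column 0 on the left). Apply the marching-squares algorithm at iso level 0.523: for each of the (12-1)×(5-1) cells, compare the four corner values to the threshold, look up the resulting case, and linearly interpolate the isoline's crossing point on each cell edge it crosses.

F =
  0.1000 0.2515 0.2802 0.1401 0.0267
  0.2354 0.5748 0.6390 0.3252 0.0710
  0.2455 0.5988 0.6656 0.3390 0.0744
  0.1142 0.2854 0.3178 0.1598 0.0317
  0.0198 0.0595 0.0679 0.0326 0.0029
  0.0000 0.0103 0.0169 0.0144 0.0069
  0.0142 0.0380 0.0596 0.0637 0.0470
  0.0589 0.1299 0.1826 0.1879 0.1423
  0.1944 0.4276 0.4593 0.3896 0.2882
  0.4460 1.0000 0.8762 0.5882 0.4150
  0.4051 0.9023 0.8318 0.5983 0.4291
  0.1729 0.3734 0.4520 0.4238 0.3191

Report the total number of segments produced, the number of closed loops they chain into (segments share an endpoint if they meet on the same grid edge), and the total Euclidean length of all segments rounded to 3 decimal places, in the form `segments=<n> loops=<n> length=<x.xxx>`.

cell (0,0): code 0100 → (0.840,1.000)–(1.000,0.847)
cell (0,1): code 1100 → (0.677,2.000)–(0.840,1.000)
cell (0,2): code 1000 → (1.000,2.370)–(0.677,2.000)
cell (1,0): code 0110 → (1.000,0.847)–(2.000,0.785)
cell (1,2): code 1001 → (2.000,2.437)–(1.000,2.370)
cell (2,0): code 0010 → (2.000,0.785)–(2.242,1.000)
cell (2,1): code 0011 → (2.242,1.000)–(2.410,2.000)
cell (2,2): code 0001 → (2.410,2.000)–(2.000,2.437)
cell (8,0): code 0100 → (8.167,1.000)–(9.000,0.139)
cell (8,1): code 1100 → (8.153,2.000)–(8.167,1.000)
cell (8,2): code 1100 → (8.672,3.000)–(8.153,2.000)
cell (8,3): code 1000 → (9.000,3.376)–(8.672,3.000)
cell (9,0): code 0110 → (9.000,0.139)–(10.000,0.237)
cell (9,3): code 1001 → (10.000,3.445)–(9.000,3.376)
cell (10,0): code 0010 → (10.000,0.237)–(10.717,1.000)
cell (10,1): code 0011 → (10.717,1.000)–(10.813,2.000)
cell (10,2): code 0011 → (10.813,2.000)–(10.432,3.000)
cell (10,3): code 0001 → (10.432,3.000)–(10.000,3.445)
total: 18 segments, chained into 2 closed loop(s), length Σ = 15.239460

segments=18 loops=2 length=15.239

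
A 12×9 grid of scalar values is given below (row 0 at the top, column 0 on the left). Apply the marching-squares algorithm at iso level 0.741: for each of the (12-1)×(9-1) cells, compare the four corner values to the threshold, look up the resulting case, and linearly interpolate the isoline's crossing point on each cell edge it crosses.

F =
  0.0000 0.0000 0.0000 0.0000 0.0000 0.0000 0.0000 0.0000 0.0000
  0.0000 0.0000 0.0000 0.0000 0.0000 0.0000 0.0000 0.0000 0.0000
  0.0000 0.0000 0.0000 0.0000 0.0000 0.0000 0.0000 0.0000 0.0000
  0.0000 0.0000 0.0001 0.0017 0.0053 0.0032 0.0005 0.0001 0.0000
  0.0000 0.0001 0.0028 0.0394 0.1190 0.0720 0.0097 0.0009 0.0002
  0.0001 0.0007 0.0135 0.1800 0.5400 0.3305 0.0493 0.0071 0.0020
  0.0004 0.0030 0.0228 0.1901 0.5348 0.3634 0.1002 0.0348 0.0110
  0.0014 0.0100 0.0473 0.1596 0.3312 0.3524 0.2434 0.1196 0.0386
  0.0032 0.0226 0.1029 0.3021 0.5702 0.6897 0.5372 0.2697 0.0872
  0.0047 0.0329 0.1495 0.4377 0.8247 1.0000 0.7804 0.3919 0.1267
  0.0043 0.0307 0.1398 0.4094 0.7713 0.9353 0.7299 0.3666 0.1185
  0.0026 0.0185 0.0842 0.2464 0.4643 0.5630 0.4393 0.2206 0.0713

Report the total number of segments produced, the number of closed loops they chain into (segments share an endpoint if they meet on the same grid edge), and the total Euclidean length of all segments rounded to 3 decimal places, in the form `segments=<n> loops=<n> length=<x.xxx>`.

segments=10 loops=1 length=7.228

cell (8,3): code 0100 → (8.671,4.000)–(9.000,3.784)
cell (8,4): code 1100 → (8.165,5.000)–(8.671,4.000)
cell (8,5): code 1100 → (8.838,6.000)–(8.165,5.000)
cell (8,6): code 1000 → (9.000,6.101)–(8.838,6.000)
cell (9,3): code 0110 → (9.000,3.784)–(10.000,3.916)
cell (9,5): code 1011 → (10.000,5.946)–(9.780,6.000)
cell (9,6): code 0001 → (9.780,6.000)–(9.000,6.101)
cell (10,3): code 0010 → (10.000,3.916)–(10.099,4.000)
cell (10,4): code 0011 → (10.099,4.000)–(10.522,5.000)
cell (10,5): code 0001 → (10.522,5.000)–(10.000,5.946)
total: 10 segments, chained into 1 closed loop(s), length Σ = 7.228100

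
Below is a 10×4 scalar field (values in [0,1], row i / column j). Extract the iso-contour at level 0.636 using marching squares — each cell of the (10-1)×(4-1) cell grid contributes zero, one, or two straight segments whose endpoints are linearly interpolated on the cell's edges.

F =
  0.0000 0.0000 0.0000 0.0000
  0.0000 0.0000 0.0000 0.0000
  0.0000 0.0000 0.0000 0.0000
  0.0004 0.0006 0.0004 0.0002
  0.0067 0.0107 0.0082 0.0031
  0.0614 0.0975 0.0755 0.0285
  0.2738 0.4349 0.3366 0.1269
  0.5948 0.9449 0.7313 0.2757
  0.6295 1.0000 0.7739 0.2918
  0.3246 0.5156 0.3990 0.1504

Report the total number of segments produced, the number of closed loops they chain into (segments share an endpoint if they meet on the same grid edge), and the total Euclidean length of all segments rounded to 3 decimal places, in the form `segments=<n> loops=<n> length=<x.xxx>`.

segments=8 loops=1 length=7.236

cell (6,0): code 0100 → (6.394,1.000)–(7.000,0.118)
cell (6,1): code 1100 → (6.759,2.000)–(6.394,1.000)
cell (6,2): code 1000 → (7.000,2.209)–(6.759,2.000)
cell (7,0): code 0110 → (7.000,0.118)–(8.000,0.018)
cell (7,2): code 1001 → (8.000,2.286)–(7.000,2.209)
cell (8,0): code 0010 → (8.000,0.018)–(8.751,1.000)
cell (8,1): code 0011 → (8.751,1.000)–(8.368,2.000)
cell (8,2): code 0001 → (8.368,2.000)–(8.000,2.286)
total: 8 segments, chained into 1 closed loop(s), length Σ = 7.235785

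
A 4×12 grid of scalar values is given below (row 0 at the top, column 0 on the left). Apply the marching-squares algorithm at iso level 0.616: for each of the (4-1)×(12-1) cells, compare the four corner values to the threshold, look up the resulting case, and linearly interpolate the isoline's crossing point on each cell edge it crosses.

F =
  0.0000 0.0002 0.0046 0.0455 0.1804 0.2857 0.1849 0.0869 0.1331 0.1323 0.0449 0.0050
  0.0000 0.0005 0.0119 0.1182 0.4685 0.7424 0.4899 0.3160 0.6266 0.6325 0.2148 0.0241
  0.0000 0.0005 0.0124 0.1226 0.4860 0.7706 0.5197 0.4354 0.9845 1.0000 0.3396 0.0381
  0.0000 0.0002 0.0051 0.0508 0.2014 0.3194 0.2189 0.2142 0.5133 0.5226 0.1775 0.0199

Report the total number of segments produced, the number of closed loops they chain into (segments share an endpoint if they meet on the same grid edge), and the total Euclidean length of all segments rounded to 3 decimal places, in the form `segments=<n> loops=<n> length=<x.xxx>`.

cell (0,4): code 0100 → (0.723,5.000)–(1.000,4.539)
cell (0,5): code 1000 → (1.000,5.501)–(0.723,5.000)
cell (0,7): code 0100 → (0.979,8.000)–(1.000,7.966)
cell (0,8): code 1100 → (0.967,9.000)–(0.979,8.000)
cell (0,9): code 1000 → (1.000,9.040)–(0.967,9.000)
cell (1,4): code 0110 → (1.000,4.539)–(2.000,4.457)
cell (1,5): code 1001 → (2.000,5.616)–(1.000,5.501)
cell (1,7): code 0110 → (1.000,7.966)–(2.000,7.329)
cell (1,9): code 1001 → (2.000,9.581)–(1.000,9.040)
cell (2,4): code 0010 → (2.000,4.457)–(2.343,5.000)
cell (2,5): code 0001 → (2.343,5.000)–(2.000,5.616)
cell (2,7): code 0010 → (2.000,7.329)–(2.782,8.000)
cell (2,8): code 0011 → (2.782,8.000)–(2.804,9.000)
cell (2,9): code 0001 → (2.804,9.000)–(2.000,9.581)
total: 14 segments, chained into 2 closed loop(s), length Σ = 10.905607

segments=14 loops=2 length=10.906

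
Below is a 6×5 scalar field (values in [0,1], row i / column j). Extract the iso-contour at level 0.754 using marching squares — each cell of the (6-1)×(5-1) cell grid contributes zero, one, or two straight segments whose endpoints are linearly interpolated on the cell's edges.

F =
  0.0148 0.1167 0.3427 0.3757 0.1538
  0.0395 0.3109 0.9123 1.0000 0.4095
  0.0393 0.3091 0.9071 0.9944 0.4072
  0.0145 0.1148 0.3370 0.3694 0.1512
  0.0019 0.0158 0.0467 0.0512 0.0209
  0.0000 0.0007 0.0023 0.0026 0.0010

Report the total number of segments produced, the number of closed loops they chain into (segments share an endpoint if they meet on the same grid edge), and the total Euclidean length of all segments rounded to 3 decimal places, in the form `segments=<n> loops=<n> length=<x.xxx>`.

cell (0,1): code 0100 → (0.722,2.000)–(1.000,1.737)
cell (0,2): code 1100 → (0.606,3.000)–(0.722,2.000)
cell (0,3): code 1000 → (1.000,3.417)–(0.606,3.000)
cell (1,1): code 0110 → (1.000,1.737)–(2.000,1.744)
cell (1,3): code 1001 → (2.000,3.409)–(1.000,3.417)
cell (2,1): code 0010 → (2.000,1.744)–(2.269,2.000)
cell (2,2): code 0011 → (2.269,2.000)–(2.385,3.000)
cell (2,3): code 0001 → (2.385,3.000)–(2.000,3.409)
total: 8 segments, chained into 1 closed loop(s), length Σ = 5.902474

segments=8 loops=1 length=5.902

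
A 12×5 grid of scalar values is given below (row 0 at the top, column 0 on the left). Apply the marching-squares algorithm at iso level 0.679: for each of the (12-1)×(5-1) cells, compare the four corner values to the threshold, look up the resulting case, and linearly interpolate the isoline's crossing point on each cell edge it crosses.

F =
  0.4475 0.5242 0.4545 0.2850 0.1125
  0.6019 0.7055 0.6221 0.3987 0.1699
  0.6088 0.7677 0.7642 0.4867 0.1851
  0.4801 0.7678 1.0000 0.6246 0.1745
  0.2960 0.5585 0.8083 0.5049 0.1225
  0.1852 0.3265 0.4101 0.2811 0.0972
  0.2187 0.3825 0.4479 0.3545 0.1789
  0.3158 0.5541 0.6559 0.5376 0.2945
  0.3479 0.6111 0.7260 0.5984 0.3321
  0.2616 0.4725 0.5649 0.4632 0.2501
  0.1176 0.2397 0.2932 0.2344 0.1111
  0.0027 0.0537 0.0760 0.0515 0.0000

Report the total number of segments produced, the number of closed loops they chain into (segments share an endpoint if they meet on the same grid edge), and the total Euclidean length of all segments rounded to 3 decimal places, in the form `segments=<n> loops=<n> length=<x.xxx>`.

cell (0,0): code 0100 → (0.854,1.000)–(1.000,0.744)
cell (0,1): code 1000 → (1.000,1.318)–(0.854,1.000)
cell (1,0): code 0110 → (1.000,0.744)–(2.000,0.442)
cell (1,1): code 1101 → (1.400,2.000)–(1.000,1.318)
cell (1,2): code 1000 → (2.000,2.307)–(1.400,2.000)
cell (2,0): code 0110 → (2.000,0.442)–(3.000,0.691)
cell (2,2): code 1001 → (3.000,2.855)–(2.000,2.307)
cell (3,0): code 0010 → (3.000,0.691)–(3.424,1.000)
cell (3,1): code 0111 → (3.424,1.000)–(4.000,1.482)
cell (3,2): code 1001 → (4.000,2.426)–(3.000,2.855)
cell (4,1): code 0010 → (4.000,1.482)–(4.325,2.000)
cell (4,2): code 0001 → (4.325,2.000)–(4.000,2.426)
cell (7,1): code 0100 → (7.330,2.000)–(8.000,1.591)
cell (7,2): code 1000 → (8.000,2.368)–(7.330,2.000)
cell (8,1): code 0010 → (8.000,1.591)–(8.292,2.000)
cell (8,2): code 0001 → (8.292,2.000)–(8.000,2.368)
total: 16 segments, chained into 2 closed loop(s), length Σ = 11.358181

segments=16 loops=2 length=11.358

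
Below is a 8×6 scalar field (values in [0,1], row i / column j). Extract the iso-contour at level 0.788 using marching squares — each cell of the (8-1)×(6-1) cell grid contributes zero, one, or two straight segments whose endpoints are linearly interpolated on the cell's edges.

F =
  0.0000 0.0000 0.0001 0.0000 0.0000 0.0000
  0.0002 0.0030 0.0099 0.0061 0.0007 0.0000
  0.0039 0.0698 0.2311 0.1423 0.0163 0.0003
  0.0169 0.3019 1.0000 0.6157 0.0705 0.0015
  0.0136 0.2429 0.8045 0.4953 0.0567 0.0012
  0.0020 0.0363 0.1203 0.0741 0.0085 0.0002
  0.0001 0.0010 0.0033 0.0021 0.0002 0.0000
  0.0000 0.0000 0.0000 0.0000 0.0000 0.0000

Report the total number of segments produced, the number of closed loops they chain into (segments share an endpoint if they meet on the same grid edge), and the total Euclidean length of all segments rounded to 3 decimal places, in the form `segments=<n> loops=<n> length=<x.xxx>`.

cell (2,1): code 0100 → (2.724,2.000)–(3.000,1.696)
cell (2,2): code 1000 → (3.000,2.552)–(2.724,2.000)
cell (3,1): code 0110 → (3.000,1.696)–(4.000,1.971)
cell (3,2): code 1001 → (4.000,2.053)–(3.000,2.552)
cell (4,1): code 0010 → (4.000,1.971)–(4.024,2.000)
cell (4,2): code 0001 → (4.024,2.000)–(4.000,2.053)
total: 6 segments, chained into 1 closed loop(s), length Σ = 3.277670

segments=6 loops=1 length=3.278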